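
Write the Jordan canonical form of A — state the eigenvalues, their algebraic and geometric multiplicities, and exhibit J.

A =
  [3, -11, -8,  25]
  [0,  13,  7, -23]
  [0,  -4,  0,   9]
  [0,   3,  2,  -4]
J_3(3) ⊕ J_1(3)

The characteristic polynomial is
  det(x·I − A) = x^4 - 12*x^3 + 54*x^2 - 108*x + 81 = (x - 3)^4

Eigenvalues and multiplicities (the geometric multiplicity of λ is n − rank(A − λI), which equals the number of Jordan blocks for λ):
  λ = 3: algebraic multiplicity = 4, geometric multiplicity = 2

Determining the block sizes for each eigenvalue:
  λ = 3: with am = 4 and gm = 2, the partition is not yet determined (e.g. several partitions of 4 into 2 parts exist). Let N = A − (3)·I. Computing rank(N^1) = 2, rank(N^2) = 1, rank(N^3) = 0; the number of blocks of size ≥ j is rank(N^{j−1}) − rank(N^j), giving [2, 1, 1]. So we have 1 block(s) of size 3, 1 block(s) of size 1 → block sizes [3, 1]

Assembling the blocks gives a Jordan form
J =
  [3, 1, 0, 0]
  [0, 3, 1, 0]
  [0, 0, 3, 0]
  [0, 0, 0, 3]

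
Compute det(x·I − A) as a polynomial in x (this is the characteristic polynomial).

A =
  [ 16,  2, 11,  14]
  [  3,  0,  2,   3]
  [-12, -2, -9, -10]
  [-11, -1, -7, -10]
x^4 + 3*x^3 + 3*x^2 + x

Expanding det(x·I − A) (e.g. by cofactor expansion or by noting that A is similar to its Jordan form J, which has the same characteristic polynomial as A) gives
  χ_A(x) = x^4 + 3*x^3 + 3*x^2 + x
which factors as x*(x + 1)^3. The eigenvalues (with algebraic multiplicities) are λ = -1 with multiplicity 3, λ = 0 with multiplicity 1.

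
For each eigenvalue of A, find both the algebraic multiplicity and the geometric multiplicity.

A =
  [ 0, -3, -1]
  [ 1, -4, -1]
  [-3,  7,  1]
λ = -1: alg = 3, geom = 1

Step 1 — factor the characteristic polynomial to read off the algebraic multiplicities:
  χ_A(x) = (x + 1)^3

Step 2 — compute geometric multiplicities via the rank-nullity identity g(λ) = n − rank(A − λI):
  rank(A − (-1)·I) = 2, so dim ker(A − (-1)·I) = n − 2 = 1

Summary:
  λ = -1: algebraic multiplicity = 3, geometric multiplicity = 1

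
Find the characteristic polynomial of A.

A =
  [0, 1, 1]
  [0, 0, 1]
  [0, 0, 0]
x^3

Expanding det(x·I − A) (e.g. by cofactor expansion or by noting that A is similar to its Jordan form J, which has the same characteristic polynomial as A) gives
  χ_A(x) = x^3
which factors as x^3. The eigenvalues (with algebraic multiplicities) are λ = 0 with multiplicity 3.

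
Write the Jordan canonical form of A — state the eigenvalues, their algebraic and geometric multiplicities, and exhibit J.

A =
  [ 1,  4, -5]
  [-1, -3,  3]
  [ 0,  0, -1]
J_3(-1)

The characteristic polynomial is
  det(x·I − A) = x^3 + 3*x^2 + 3*x + 1 = (x + 1)^3

Eigenvalues and multiplicities (the geometric multiplicity of λ is n − rank(A − λI), which equals the number of Jordan blocks for λ):
  λ = -1: algebraic multiplicity = 3, geometric multiplicity = 1

Determining the block sizes for each eigenvalue:
  λ = -1: one block (gm = 1), so the single block has size am = 3 → block sizes [3]

Assembling the blocks gives a Jordan form
J =
  [-1,  1,  0]
  [ 0, -1,  1]
  [ 0,  0, -1]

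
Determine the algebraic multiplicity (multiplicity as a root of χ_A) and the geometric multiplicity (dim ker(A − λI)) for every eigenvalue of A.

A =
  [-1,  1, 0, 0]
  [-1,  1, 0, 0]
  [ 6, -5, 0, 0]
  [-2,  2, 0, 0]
λ = 0: alg = 4, geom = 2

Step 1 — factor the characteristic polynomial to read off the algebraic multiplicities:
  χ_A(x) = x^4

Step 2 — compute geometric multiplicities via the rank-nullity identity g(λ) = n − rank(A − λI):
  rank(A − (0)·I) = 2, so dim ker(A − (0)·I) = n − 2 = 2

Summary:
  λ = 0: algebraic multiplicity = 4, geometric multiplicity = 2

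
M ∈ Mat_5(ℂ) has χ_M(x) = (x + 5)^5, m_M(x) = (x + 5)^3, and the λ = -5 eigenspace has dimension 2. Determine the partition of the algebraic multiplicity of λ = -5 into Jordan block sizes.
Block sizes for λ = -5: [3, 2]

Step 1 — from the characteristic polynomial, algebraic multiplicity of λ = -5 is 5. From dim ker(M − (-5)·I) = 2, there are exactly 2 Jordan blocks for λ = -5.
Step 2 — from the minimal polynomial, the factor (x + 5)^3 tells us the largest block for λ = -5 has size 3.
Step 3 — with total size 5, 2 blocks, and largest block 3, the block sizes (in nonincreasing order) are [3, 2].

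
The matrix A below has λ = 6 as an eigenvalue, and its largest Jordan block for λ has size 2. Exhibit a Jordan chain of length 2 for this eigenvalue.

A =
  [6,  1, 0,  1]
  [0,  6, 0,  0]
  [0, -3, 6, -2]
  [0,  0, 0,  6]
A Jordan chain for λ = 6 of length 2:
v_1 = (1, 0, -3, 0)ᵀ
v_2 = (0, 1, 0, 0)ᵀ

Let N = A − (6)·I. We want v_2 with N^2 v_2 = 0 but N^1 v_2 ≠ 0; then v_{j-1} := N · v_j for j = 2, …, 2.

Pick v_2 = (0, 1, 0, 0)ᵀ.
Then v_1 = N · v_2 = (1, 0, -3, 0)ᵀ.

Sanity check: (A − (6)·I) v_1 = (0, 0, 0, 0)ᵀ = 0. ✓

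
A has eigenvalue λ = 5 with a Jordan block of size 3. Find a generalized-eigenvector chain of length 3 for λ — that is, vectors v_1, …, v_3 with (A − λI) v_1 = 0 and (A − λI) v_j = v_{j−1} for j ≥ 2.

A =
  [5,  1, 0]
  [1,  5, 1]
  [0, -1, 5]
A Jordan chain for λ = 5 of length 3:
v_1 = (1, 0, -1)ᵀ
v_2 = (0, 1, 0)ᵀ
v_3 = (1, 0, 0)ᵀ

Let N = A − (5)·I. We want v_3 with N^3 v_3 = 0 but N^2 v_3 ≠ 0; then v_{j-1} := N · v_j for j = 3, …, 2.

Pick v_3 = (1, 0, 0)ᵀ.
Then v_2 = N · v_3 = (0, 1, 0)ᵀ.
Then v_1 = N · v_2 = (1, 0, -1)ᵀ.

Sanity check: (A − (5)·I) v_1 = (0, 0, 0)ᵀ = 0. ✓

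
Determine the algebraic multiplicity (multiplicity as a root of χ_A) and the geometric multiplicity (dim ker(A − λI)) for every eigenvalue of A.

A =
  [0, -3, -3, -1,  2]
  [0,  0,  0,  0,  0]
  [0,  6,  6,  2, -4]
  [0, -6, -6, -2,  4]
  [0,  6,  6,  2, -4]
λ = 0: alg = 5, geom = 4

Step 1 — factor the characteristic polynomial to read off the algebraic multiplicities:
  χ_A(x) = x^5

Step 2 — compute geometric multiplicities via the rank-nullity identity g(λ) = n − rank(A − λI):
  rank(A − (0)·I) = 1, so dim ker(A − (0)·I) = n − 1 = 4

Summary:
  λ = 0: algebraic multiplicity = 5, geometric multiplicity = 4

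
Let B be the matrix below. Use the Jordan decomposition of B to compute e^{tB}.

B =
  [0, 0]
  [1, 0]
e^{tB} =
  [1, 0]
  [t, 1]

Strategy: write B = P · J · P⁻¹ where J is a Jordan canonical form, so e^{tB} = P · e^{tJ} · P⁻¹, and e^{tJ} can be computed block-by-block.

B has Jordan form
J =
  [0, 1]
  [0, 0]
(up to reordering of blocks).

Per-block formulas:
  For a 2×2 Jordan block J_2(0): exp(t · J_2(0)) = e^(0t)·(I + t·N), where N is the 2×2 nilpotent shift.

After assembling e^{tJ} and conjugating by P, we get:

e^{tB} =
  [1, 0]
  [t, 1]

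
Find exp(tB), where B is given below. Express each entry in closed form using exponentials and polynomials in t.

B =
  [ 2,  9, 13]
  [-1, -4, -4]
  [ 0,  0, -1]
e^{tB} =
  [3*t*exp(-t) + exp(-t), 9*t*exp(-t), 3*t^2*exp(-t)/2 + 13*t*exp(-t)]
  [-t*exp(-t), -3*t*exp(-t) + exp(-t), -t^2*exp(-t)/2 - 4*t*exp(-t)]
  [0, 0, exp(-t)]

Strategy: write B = P · J · P⁻¹ where J is a Jordan canonical form, so e^{tB} = P · e^{tJ} · P⁻¹, and e^{tJ} can be computed block-by-block.

B has Jordan form
J =
  [-1,  1,  0]
  [ 0, -1,  1]
  [ 0,  0, -1]
(up to reordering of blocks).

Per-block formulas:
  For a 3×3 Jordan block J_3(-1): exp(t · J_3(-1)) = e^(-1t)·(I + t·N + (t^2/2)·N^2), where N is the 3×3 nilpotent shift.

After assembling e^{tJ} and conjugating by P, we get:

e^{tB} =
  [3*t*exp(-t) + exp(-t), 9*t*exp(-t), 3*t^2*exp(-t)/2 + 13*t*exp(-t)]
  [-t*exp(-t), -3*t*exp(-t) + exp(-t), -t^2*exp(-t)/2 - 4*t*exp(-t)]
  [0, 0, exp(-t)]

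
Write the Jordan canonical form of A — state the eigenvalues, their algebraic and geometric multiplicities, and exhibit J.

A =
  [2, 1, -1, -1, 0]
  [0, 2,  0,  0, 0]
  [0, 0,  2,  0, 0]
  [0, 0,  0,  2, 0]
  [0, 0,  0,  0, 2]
J_2(2) ⊕ J_1(2) ⊕ J_1(2) ⊕ J_1(2)

The characteristic polynomial is
  det(x·I − A) = x^5 - 10*x^4 + 40*x^3 - 80*x^2 + 80*x - 32 = (x - 2)^5

Eigenvalues and multiplicities (the geometric multiplicity of λ is n − rank(A − λI), which equals the number of Jordan blocks for λ):
  λ = 2: algebraic multiplicity = 5, geometric multiplicity = 4

Determining the block sizes for each eigenvalue:
  λ = 2: 4 blocks summing to 5 forces exactly one block of size 2 and the rest size 1 → block sizes [2, 1, 1, 1]

Assembling the blocks gives a Jordan form
J =
  [2, 1, 0, 0, 0]
  [0, 2, 0, 0, 0]
  [0, 0, 2, 0, 0]
  [0, 0, 0, 2, 0]
  [0, 0, 0, 0, 2]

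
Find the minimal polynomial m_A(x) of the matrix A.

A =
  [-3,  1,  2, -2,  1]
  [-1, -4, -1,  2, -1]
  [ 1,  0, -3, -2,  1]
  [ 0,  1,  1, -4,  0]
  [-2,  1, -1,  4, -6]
x^2 + 8*x + 16

The characteristic polynomial is χ_A(x) = (x + 4)^5, so the eigenvalues are known. The minimal polynomial is
  m_A(x) = Π_λ (x − λ)^{k_λ}
where k_λ is the size of the *largest* Jordan block for λ (equivalently, the smallest k with (A − λI)^k v = 0 for every generalised eigenvector v of λ).

  λ = -4: largest Jordan block has size 2, contributing (x + 4)^2

So m_A(x) = (x + 4)^2 = x^2 + 8*x + 16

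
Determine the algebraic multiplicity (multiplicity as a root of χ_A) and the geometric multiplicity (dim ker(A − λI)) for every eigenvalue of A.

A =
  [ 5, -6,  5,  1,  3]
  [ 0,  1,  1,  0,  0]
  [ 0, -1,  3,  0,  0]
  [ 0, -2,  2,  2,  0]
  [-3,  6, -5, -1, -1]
λ = 2: alg = 5, geom = 3

Step 1 — factor the characteristic polynomial to read off the algebraic multiplicities:
  χ_A(x) = (x - 2)^5

Step 2 — compute geometric multiplicities via the rank-nullity identity g(λ) = n − rank(A − λI):
  rank(A − (2)·I) = 2, so dim ker(A − (2)·I) = n − 2 = 3

Summary:
  λ = 2: algebraic multiplicity = 5, geometric multiplicity = 3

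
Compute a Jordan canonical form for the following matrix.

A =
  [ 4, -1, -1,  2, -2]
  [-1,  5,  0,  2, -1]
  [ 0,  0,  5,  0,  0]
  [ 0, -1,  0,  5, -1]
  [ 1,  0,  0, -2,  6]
J_3(5) ⊕ J_2(5)

The characteristic polynomial is
  det(x·I − A) = x^5 - 25*x^4 + 250*x^3 - 1250*x^2 + 3125*x - 3125 = (x - 5)^5

Eigenvalues and multiplicities (the geometric multiplicity of λ is n − rank(A − λI), which equals the number of Jordan blocks for λ):
  λ = 5: algebraic multiplicity = 5, geometric multiplicity = 2

Determining the block sizes for each eigenvalue:
  λ = 5: with am = 5 and gm = 2, the partition is not yet determined (e.g. several partitions of 5 into 2 parts exist). Let N = A − (5)·I. Computing rank(N^1) = 3, rank(N^2) = 1, rank(N^3) = 0; the number of blocks of size ≥ j is rank(N^{j−1}) − rank(N^j), giving [2, 2, 1]. So we have 1 block(s) of size 3, 1 block(s) of size 2 → block sizes [3, 2]

Assembling the blocks gives a Jordan form
J =
  [5, 1, 0, 0, 0]
  [0, 5, 1, 0, 0]
  [0, 0, 5, 0, 0]
  [0, 0, 0, 5, 1]
  [0, 0, 0, 0, 5]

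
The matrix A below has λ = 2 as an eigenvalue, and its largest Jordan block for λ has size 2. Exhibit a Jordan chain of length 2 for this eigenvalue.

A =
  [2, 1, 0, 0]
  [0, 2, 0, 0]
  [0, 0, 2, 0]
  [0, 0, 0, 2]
A Jordan chain for λ = 2 of length 2:
v_1 = (1, 0, 0, 0)ᵀ
v_2 = (0, 1, 0, 0)ᵀ

Let N = A − (2)·I. We want v_2 with N^2 v_2 = 0 but N^1 v_2 ≠ 0; then v_{j-1} := N · v_j for j = 2, …, 2.

Pick v_2 = (0, 1, 0, 0)ᵀ.
Then v_1 = N · v_2 = (1, 0, 0, 0)ᵀ.

Sanity check: (A − (2)·I) v_1 = (0, 0, 0, 0)ᵀ = 0. ✓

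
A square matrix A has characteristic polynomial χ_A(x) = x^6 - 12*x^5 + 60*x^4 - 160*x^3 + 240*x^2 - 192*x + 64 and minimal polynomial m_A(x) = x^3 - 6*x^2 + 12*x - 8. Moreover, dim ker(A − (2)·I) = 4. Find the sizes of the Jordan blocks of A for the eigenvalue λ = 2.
Block sizes for λ = 2: [3, 1, 1, 1]

Step 1 — from the characteristic polynomial, algebraic multiplicity of λ = 2 is 6. From dim ker(A − (2)·I) = 4, there are exactly 4 Jordan blocks for λ = 2.
Step 2 — from the minimal polynomial, the factor (x − 2)^3 tells us the largest block for λ = 2 has size 3.
Step 3 — with total size 6, 4 blocks, and largest block 3, the block sizes (in nonincreasing order) are [3, 1, 1, 1].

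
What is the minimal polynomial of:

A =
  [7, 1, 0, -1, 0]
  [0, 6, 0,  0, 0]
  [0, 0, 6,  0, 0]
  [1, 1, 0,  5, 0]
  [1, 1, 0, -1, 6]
x^2 - 12*x + 36

The characteristic polynomial is χ_A(x) = (x - 6)^5, so the eigenvalues are known. The minimal polynomial is
  m_A(x) = Π_λ (x − λ)^{k_λ}
where k_λ is the size of the *largest* Jordan block for λ (equivalently, the smallest k with (A − λI)^k v = 0 for every generalised eigenvector v of λ).

  λ = 6: largest Jordan block has size 2, contributing (x − 6)^2

So m_A(x) = (x - 6)^2 = x^2 - 12*x + 36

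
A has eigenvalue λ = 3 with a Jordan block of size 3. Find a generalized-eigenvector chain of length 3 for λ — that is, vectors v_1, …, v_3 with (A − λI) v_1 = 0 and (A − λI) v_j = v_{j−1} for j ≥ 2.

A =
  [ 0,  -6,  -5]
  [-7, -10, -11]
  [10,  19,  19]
A Jordan chain for λ = 3 of length 3:
v_1 = (1, 2, -3)ᵀ
v_2 = (-3, -7, 10)ᵀ
v_3 = (1, 0, 0)ᵀ

Let N = A − (3)·I. We want v_3 with N^3 v_3 = 0 but N^2 v_3 ≠ 0; then v_{j-1} := N · v_j for j = 3, …, 2.

Pick v_3 = (1, 0, 0)ᵀ.
Then v_2 = N · v_3 = (-3, -7, 10)ᵀ.
Then v_1 = N · v_2 = (1, 2, -3)ᵀ.

Sanity check: (A − (3)·I) v_1 = (0, 0, 0)ᵀ = 0. ✓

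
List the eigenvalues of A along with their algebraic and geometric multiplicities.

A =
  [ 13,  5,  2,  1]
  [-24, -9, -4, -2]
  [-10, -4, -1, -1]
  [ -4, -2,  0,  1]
λ = 1: alg = 4, geom = 2

Step 1 — factor the characteristic polynomial to read off the algebraic multiplicities:
  χ_A(x) = (x - 1)^4

Step 2 — compute geometric multiplicities via the rank-nullity identity g(λ) = n − rank(A − λI):
  rank(A − (1)·I) = 2, so dim ker(A − (1)·I) = n − 2 = 2

Summary:
  λ = 1: algebraic multiplicity = 4, geometric multiplicity = 2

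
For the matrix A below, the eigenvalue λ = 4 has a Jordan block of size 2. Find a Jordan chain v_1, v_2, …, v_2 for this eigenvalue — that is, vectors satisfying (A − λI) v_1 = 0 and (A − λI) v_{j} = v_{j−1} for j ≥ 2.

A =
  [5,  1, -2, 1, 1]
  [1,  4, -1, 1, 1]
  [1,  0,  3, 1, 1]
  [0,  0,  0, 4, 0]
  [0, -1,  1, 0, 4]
A Jordan chain for λ = 4 of length 2:
v_1 = (1, 1, 1, 0, 0)ᵀ
v_2 = (1, 0, 0, 0, 0)ᵀ

Let N = A − (4)·I. We want v_2 with N^2 v_2 = 0 but N^1 v_2 ≠ 0; then v_{j-1} := N · v_j for j = 2, …, 2.

Pick v_2 = (1, 0, 0, 0, 0)ᵀ.
Then v_1 = N · v_2 = (1, 1, 1, 0, 0)ᵀ.

Sanity check: (A − (4)·I) v_1 = (0, 0, 0, 0, 0)ᵀ = 0. ✓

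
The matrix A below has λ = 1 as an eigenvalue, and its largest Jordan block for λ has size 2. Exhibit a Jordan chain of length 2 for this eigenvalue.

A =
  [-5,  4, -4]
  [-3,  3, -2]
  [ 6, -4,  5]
A Jordan chain for λ = 1 of length 2:
v_1 = (-6, -3, 6)ᵀ
v_2 = (1, 0, 0)ᵀ

Let N = A − (1)·I. We want v_2 with N^2 v_2 = 0 but N^1 v_2 ≠ 0; then v_{j-1} := N · v_j for j = 2, …, 2.

Pick v_2 = (1, 0, 0)ᵀ.
Then v_1 = N · v_2 = (-6, -3, 6)ᵀ.

Sanity check: (A − (1)·I) v_1 = (0, 0, 0)ᵀ = 0. ✓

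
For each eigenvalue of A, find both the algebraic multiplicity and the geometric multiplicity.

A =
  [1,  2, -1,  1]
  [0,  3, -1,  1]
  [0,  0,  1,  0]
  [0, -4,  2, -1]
λ = 1: alg = 4, geom = 3

Step 1 — factor the characteristic polynomial to read off the algebraic multiplicities:
  χ_A(x) = (x - 1)^4

Step 2 — compute geometric multiplicities via the rank-nullity identity g(λ) = n − rank(A − λI):
  rank(A − (1)·I) = 1, so dim ker(A − (1)·I) = n − 1 = 3

Summary:
  λ = 1: algebraic multiplicity = 4, geometric multiplicity = 3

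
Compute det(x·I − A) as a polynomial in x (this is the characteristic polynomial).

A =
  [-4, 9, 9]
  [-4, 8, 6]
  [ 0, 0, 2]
x^3 - 6*x^2 + 12*x - 8

Expanding det(x·I − A) (e.g. by cofactor expansion or by noting that A is similar to its Jordan form J, which has the same characteristic polynomial as A) gives
  χ_A(x) = x^3 - 6*x^2 + 12*x - 8
which factors as (x - 2)^3. The eigenvalues (with algebraic multiplicities) are λ = 2 with multiplicity 3.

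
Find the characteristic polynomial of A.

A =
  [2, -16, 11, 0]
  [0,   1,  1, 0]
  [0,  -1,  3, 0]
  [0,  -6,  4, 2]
x^4 - 8*x^3 + 24*x^2 - 32*x + 16

Expanding det(x·I − A) (e.g. by cofactor expansion or by noting that A is similar to its Jordan form J, which has the same characteristic polynomial as A) gives
  χ_A(x) = x^4 - 8*x^3 + 24*x^2 - 32*x + 16
which factors as (x - 2)^4. The eigenvalues (with algebraic multiplicities) are λ = 2 with multiplicity 4.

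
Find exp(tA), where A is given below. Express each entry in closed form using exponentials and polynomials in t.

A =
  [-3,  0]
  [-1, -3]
e^{tA} =
  [exp(-3*t), 0]
  [-t*exp(-3*t), exp(-3*t)]

Strategy: write A = P · J · P⁻¹ where J is a Jordan canonical form, so e^{tA} = P · e^{tJ} · P⁻¹, and e^{tJ} can be computed block-by-block.

A has Jordan form
J =
  [-3,  1]
  [ 0, -3]
(up to reordering of blocks).

Per-block formulas:
  For a 2×2 Jordan block J_2(-3): exp(t · J_2(-3)) = e^(-3t)·(I + t·N), where N is the 2×2 nilpotent shift.

After assembling e^{tJ} and conjugating by P, we get:

e^{tA} =
  [exp(-3*t), 0]
  [-t*exp(-3*t), exp(-3*t)]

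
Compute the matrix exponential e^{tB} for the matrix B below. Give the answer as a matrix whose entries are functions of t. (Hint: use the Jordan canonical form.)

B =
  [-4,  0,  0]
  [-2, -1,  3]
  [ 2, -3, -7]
e^{tB} =
  [exp(-4*t), 0, 0]
  [-2*t*exp(-4*t), 3*t*exp(-4*t) + exp(-4*t), 3*t*exp(-4*t)]
  [2*t*exp(-4*t), -3*t*exp(-4*t), -3*t*exp(-4*t) + exp(-4*t)]

Strategy: write B = P · J · P⁻¹ where J is a Jordan canonical form, so e^{tB} = P · e^{tJ} · P⁻¹, and e^{tJ} can be computed block-by-block.

B has Jordan form
J =
  [-4,  1,  0]
  [ 0, -4,  0]
  [ 0,  0, -4]
(up to reordering of blocks).

Per-block formulas:
  For a 2×2 Jordan block J_2(-4): exp(t · J_2(-4)) = e^(-4t)·(I + t·N), where N is the 2×2 nilpotent shift.
  For a 1×1 block at λ = -4: exp(t · [-4]) = [e^(-4t)].

After assembling e^{tJ} and conjugating by P, we get:

e^{tB} =
  [exp(-4*t), 0, 0]
  [-2*t*exp(-4*t), 3*t*exp(-4*t) + exp(-4*t), 3*t*exp(-4*t)]
  [2*t*exp(-4*t), -3*t*exp(-4*t), -3*t*exp(-4*t) + exp(-4*t)]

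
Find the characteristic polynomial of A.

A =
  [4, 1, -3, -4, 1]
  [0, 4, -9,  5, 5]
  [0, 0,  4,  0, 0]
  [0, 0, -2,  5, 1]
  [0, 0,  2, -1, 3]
x^5 - 20*x^4 + 160*x^3 - 640*x^2 + 1280*x - 1024

Expanding det(x·I − A) (e.g. by cofactor expansion or by noting that A is similar to its Jordan form J, which has the same characteristic polynomial as A) gives
  χ_A(x) = x^5 - 20*x^4 + 160*x^3 - 640*x^2 + 1280*x - 1024
which factors as (x - 4)^5. The eigenvalues (with algebraic multiplicities) are λ = 4 with multiplicity 5.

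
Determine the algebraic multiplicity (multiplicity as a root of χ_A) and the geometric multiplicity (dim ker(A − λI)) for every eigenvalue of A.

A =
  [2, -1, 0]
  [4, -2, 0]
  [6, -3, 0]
λ = 0: alg = 3, geom = 2

Step 1 — factor the characteristic polynomial to read off the algebraic multiplicities:
  χ_A(x) = x^3

Step 2 — compute geometric multiplicities via the rank-nullity identity g(λ) = n − rank(A − λI):
  rank(A − (0)·I) = 1, so dim ker(A − (0)·I) = n − 1 = 2

Summary:
  λ = 0: algebraic multiplicity = 3, geometric multiplicity = 2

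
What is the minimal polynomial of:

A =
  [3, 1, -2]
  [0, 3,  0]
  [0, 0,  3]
x^2 - 6*x + 9

The characteristic polynomial is χ_A(x) = (x - 3)^3, so the eigenvalues are known. The minimal polynomial is
  m_A(x) = Π_λ (x − λ)^{k_λ}
where k_λ is the size of the *largest* Jordan block for λ (equivalently, the smallest k with (A − λI)^k v = 0 for every generalised eigenvector v of λ).

  λ = 3: largest Jordan block has size 2, contributing (x − 3)^2

So m_A(x) = (x - 3)^2 = x^2 - 6*x + 9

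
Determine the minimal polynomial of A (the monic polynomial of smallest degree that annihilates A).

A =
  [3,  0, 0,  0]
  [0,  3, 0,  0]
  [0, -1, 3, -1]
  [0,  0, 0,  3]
x^2 - 6*x + 9

The characteristic polynomial is χ_A(x) = (x - 3)^4, so the eigenvalues are known. The minimal polynomial is
  m_A(x) = Π_λ (x − λ)^{k_λ}
where k_λ is the size of the *largest* Jordan block for λ (equivalently, the smallest k with (A − λI)^k v = 0 for every generalised eigenvector v of λ).

  λ = 3: largest Jordan block has size 2, contributing (x − 3)^2

So m_A(x) = (x - 3)^2 = x^2 - 6*x + 9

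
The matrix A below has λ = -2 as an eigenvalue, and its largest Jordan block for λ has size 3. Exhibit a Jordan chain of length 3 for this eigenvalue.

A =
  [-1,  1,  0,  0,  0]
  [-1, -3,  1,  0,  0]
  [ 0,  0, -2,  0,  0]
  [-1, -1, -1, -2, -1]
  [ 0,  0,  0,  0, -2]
A Jordan chain for λ = -2 of length 3:
v_1 = (1, -1, 0, -1, 0)ᵀ
v_2 = (0, 1, 0, -1, 0)ᵀ
v_3 = (0, 0, 1, 0, 0)ᵀ

Let N = A − (-2)·I. We want v_3 with N^3 v_3 = 0 but N^2 v_3 ≠ 0; then v_{j-1} := N · v_j for j = 3, …, 2.

Pick v_3 = (0, 0, 1, 0, 0)ᵀ.
Then v_2 = N · v_3 = (0, 1, 0, -1, 0)ᵀ.
Then v_1 = N · v_2 = (1, -1, 0, -1, 0)ᵀ.

Sanity check: (A − (-2)·I) v_1 = (0, 0, 0, 0, 0)ᵀ = 0. ✓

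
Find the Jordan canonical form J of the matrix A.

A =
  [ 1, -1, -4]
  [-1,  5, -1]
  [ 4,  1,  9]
J_3(5)

The characteristic polynomial is
  det(x·I − A) = x^3 - 15*x^2 + 75*x - 125 = (x - 5)^3

Eigenvalues and multiplicities (the geometric multiplicity of λ is n − rank(A − λI), which equals the number of Jordan blocks for λ):
  λ = 5: algebraic multiplicity = 3, geometric multiplicity = 1

Determining the block sizes for each eigenvalue:
  λ = 5: one block (gm = 1), so the single block has size am = 3 → block sizes [3]

Assembling the blocks gives a Jordan form
J =
  [5, 1, 0]
  [0, 5, 1]
  [0, 0, 5]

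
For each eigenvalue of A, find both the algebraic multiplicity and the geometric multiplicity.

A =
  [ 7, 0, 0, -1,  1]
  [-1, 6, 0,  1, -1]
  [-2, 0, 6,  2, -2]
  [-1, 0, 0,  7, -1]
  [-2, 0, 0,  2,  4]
λ = 6: alg = 5, geom = 4

Step 1 — factor the characteristic polynomial to read off the algebraic multiplicities:
  χ_A(x) = (x - 6)^5

Step 2 — compute geometric multiplicities via the rank-nullity identity g(λ) = n − rank(A − λI):
  rank(A − (6)·I) = 1, so dim ker(A − (6)·I) = n − 1 = 4

Summary:
  λ = 6: algebraic multiplicity = 5, geometric multiplicity = 4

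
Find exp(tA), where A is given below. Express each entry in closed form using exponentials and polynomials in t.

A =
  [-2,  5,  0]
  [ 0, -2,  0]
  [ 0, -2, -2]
e^{tA} =
  [exp(-2*t), 5*t*exp(-2*t), 0]
  [0, exp(-2*t), 0]
  [0, -2*t*exp(-2*t), exp(-2*t)]

Strategy: write A = P · J · P⁻¹ where J is a Jordan canonical form, so e^{tA} = P · e^{tJ} · P⁻¹, and e^{tJ} can be computed block-by-block.

A has Jordan form
J =
  [-2,  1,  0]
  [ 0, -2,  0]
  [ 0,  0, -2]
(up to reordering of blocks).

Per-block formulas:
  For a 2×2 Jordan block J_2(-2): exp(t · J_2(-2)) = e^(-2t)·(I + t·N), where N is the 2×2 nilpotent shift.
  For a 1×1 block at λ = -2: exp(t · [-2]) = [e^(-2t)].

After assembling e^{tJ} and conjugating by P, we get:

e^{tA} =
  [exp(-2*t), 5*t*exp(-2*t), 0]
  [0, exp(-2*t), 0]
  [0, -2*t*exp(-2*t), exp(-2*t)]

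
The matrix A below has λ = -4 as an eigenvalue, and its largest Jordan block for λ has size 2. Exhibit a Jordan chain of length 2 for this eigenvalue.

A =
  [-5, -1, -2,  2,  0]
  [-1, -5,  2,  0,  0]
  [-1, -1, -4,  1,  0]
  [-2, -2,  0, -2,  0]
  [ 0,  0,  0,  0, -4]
A Jordan chain for λ = -4 of length 2:
v_1 = (-1, -1, -1, -2, 0)ᵀ
v_2 = (1, 0, 0, 0, 0)ᵀ

Let N = A − (-4)·I. We want v_2 with N^2 v_2 = 0 but N^1 v_2 ≠ 0; then v_{j-1} := N · v_j for j = 2, …, 2.

Pick v_2 = (1, 0, 0, 0, 0)ᵀ.
Then v_1 = N · v_2 = (-1, -1, -1, -2, 0)ᵀ.

Sanity check: (A − (-4)·I) v_1 = (0, 0, 0, 0, 0)ᵀ = 0. ✓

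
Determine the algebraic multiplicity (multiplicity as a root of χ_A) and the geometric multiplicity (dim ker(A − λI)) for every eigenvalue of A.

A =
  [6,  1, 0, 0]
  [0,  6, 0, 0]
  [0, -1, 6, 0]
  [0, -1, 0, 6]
λ = 6: alg = 4, geom = 3

Step 1 — factor the characteristic polynomial to read off the algebraic multiplicities:
  χ_A(x) = (x - 6)^4

Step 2 — compute geometric multiplicities via the rank-nullity identity g(λ) = n − rank(A − λI):
  rank(A − (6)·I) = 1, so dim ker(A − (6)·I) = n − 1 = 3

Summary:
  λ = 6: algebraic multiplicity = 4, geometric multiplicity = 3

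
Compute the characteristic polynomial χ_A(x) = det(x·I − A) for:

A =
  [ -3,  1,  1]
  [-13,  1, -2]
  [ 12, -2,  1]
x^3 + x^2 - 8*x - 12

Expanding det(x·I − A) (e.g. by cofactor expansion or by noting that A is similar to its Jordan form J, which has the same characteristic polynomial as A) gives
  χ_A(x) = x^3 + x^2 - 8*x - 12
which factors as (x - 3)*(x + 2)^2. The eigenvalues (with algebraic multiplicities) are λ = -2 with multiplicity 2, λ = 3 with multiplicity 1.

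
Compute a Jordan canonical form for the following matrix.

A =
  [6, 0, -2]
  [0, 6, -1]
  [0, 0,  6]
J_2(6) ⊕ J_1(6)

The characteristic polynomial is
  det(x·I − A) = x^3 - 18*x^2 + 108*x - 216 = (x - 6)^3

Eigenvalues and multiplicities (the geometric multiplicity of λ is n − rank(A − λI), which equals the number of Jordan blocks for λ):
  λ = 6: algebraic multiplicity = 3, geometric multiplicity = 2

Determining the block sizes for each eigenvalue:
  λ = 6: 2 blocks summing to 3 forces exactly one block of size 2 and the rest size 1 → block sizes [2, 1]

Assembling the blocks gives a Jordan form
J =
  [6, 1, 0]
  [0, 6, 0]
  [0, 0, 6]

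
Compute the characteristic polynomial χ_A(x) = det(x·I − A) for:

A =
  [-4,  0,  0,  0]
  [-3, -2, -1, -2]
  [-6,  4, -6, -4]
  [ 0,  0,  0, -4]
x^4 + 16*x^3 + 96*x^2 + 256*x + 256

Expanding det(x·I − A) (e.g. by cofactor expansion or by noting that A is similar to its Jordan form J, which has the same characteristic polynomial as A) gives
  χ_A(x) = x^4 + 16*x^3 + 96*x^2 + 256*x + 256
which factors as (x + 4)^4. The eigenvalues (with algebraic multiplicities) are λ = -4 with multiplicity 4.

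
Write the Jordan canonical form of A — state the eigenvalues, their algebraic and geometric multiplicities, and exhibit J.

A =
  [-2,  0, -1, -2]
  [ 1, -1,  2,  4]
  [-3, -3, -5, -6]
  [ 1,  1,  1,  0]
J_3(-2) ⊕ J_1(-2)

The characteristic polynomial is
  det(x·I − A) = x^4 + 8*x^3 + 24*x^2 + 32*x + 16 = (x + 2)^4

Eigenvalues and multiplicities (the geometric multiplicity of λ is n − rank(A − λI), which equals the number of Jordan blocks for λ):
  λ = -2: algebraic multiplicity = 4, geometric multiplicity = 2

Determining the block sizes for each eigenvalue:
  λ = -2: with am = 4 and gm = 2, the partition is not yet determined (e.g. several partitions of 4 into 2 parts exist). Let N = A − (-2)·I. Computing rank(N^1) = 2, rank(N^2) = 1, rank(N^3) = 0; the number of blocks of size ≥ j is rank(N^{j−1}) − rank(N^j), giving [2, 1, 1]. So we have 1 block(s) of size 3, 1 block(s) of size 1 → block sizes [3, 1]

Assembling the blocks gives a Jordan form
J =
  [-2,  1,  0,  0]
  [ 0, -2,  1,  0]
  [ 0,  0, -2,  0]
  [ 0,  0,  0, -2]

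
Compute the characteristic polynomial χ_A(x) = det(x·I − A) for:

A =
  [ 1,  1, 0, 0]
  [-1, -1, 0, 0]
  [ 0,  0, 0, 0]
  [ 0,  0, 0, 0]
x^4

Expanding det(x·I − A) (e.g. by cofactor expansion or by noting that A is similar to its Jordan form J, which has the same characteristic polynomial as A) gives
  χ_A(x) = x^4
which factors as x^4. The eigenvalues (with algebraic multiplicities) are λ = 0 with multiplicity 4.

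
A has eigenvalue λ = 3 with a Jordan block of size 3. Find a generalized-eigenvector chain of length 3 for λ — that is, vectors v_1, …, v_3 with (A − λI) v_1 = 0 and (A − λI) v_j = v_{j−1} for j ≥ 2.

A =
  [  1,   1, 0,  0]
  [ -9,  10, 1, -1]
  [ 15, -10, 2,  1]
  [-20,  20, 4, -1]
A Jordan chain for λ = 3 of length 3:
v_1 = (-5, -10, 25, 0)ᵀ
v_2 = (-2, -9, 15, -20)ᵀ
v_3 = (1, 0, 0, 0)ᵀ

Let N = A − (3)·I. We want v_3 with N^3 v_3 = 0 but N^2 v_3 ≠ 0; then v_{j-1} := N · v_j for j = 3, …, 2.

Pick v_3 = (1, 0, 0, 0)ᵀ.
Then v_2 = N · v_3 = (-2, -9, 15, -20)ᵀ.
Then v_1 = N · v_2 = (-5, -10, 25, 0)ᵀ.

Sanity check: (A − (3)·I) v_1 = (0, 0, 0, 0)ᵀ = 0. ✓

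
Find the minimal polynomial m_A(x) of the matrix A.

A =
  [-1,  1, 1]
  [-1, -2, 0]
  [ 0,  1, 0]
x^3 + 3*x^2 + 3*x + 1

The characteristic polynomial is χ_A(x) = (x + 1)^3, so the eigenvalues are known. The minimal polynomial is
  m_A(x) = Π_λ (x − λ)^{k_λ}
where k_λ is the size of the *largest* Jordan block for λ (equivalently, the smallest k with (A − λI)^k v = 0 for every generalised eigenvector v of λ).

  λ = -1: largest Jordan block has size 3, contributing (x + 1)^3

So m_A(x) = (x + 1)^3 = x^3 + 3*x^2 + 3*x + 1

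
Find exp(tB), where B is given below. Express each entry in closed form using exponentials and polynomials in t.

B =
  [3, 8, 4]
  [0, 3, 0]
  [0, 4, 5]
e^{tB} =
  [exp(3*t), 4*exp(5*t) - 4*exp(3*t), 2*exp(5*t) - 2*exp(3*t)]
  [0, exp(3*t), 0]
  [0, 2*exp(5*t) - 2*exp(3*t), exp(5*t)]

Strategy: write B = P · J · P⁻¹ where J is a Jordan canonical form, so e^{tB} = P · e^{tJ} · P⁻¹, and e^{tJ} can be computed block-by-block.

B has Jordan form
J =
  [3, 0, 0]
  [0, 3, 0]
  [0, 0, 5]
(up to reordering of blocks).

Per-block formulas:
  For a 1×1 block at λ = 5: exp(t · [5]) = [e^(5t)].
  For a 1×1 block at λ = 3: exp(t · [3]) = [e^(3t)].

After assembling e^{tJ} and conjugating by P, we get:

e^{tB} =
  [exp(3*t), 4*exp(5*t) - 4*exp(3*t), 2*exp(5*t) - 2*exp(3*t)]
  [0, exp(3*t), 0]
  [0, 2*exp(5*t) - 2*exp(3*t), exp(5*t)]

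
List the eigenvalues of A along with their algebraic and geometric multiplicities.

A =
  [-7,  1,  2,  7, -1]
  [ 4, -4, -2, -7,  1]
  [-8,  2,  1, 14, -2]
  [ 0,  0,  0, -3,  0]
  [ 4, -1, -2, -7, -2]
λ = -3: alg = 5, geom = 4

Step 1 — factor the characteristic polynomial to read off the algebraic multiplicities:
  χ_A(x) = (x + 3)^5

Step 2 — compute geometric multiplicities via the rank-nullity identity g(λ) = n − rank(A − λI):
  rank(A − (-3)·I) = 1, so dim ker(A − (-3)·I) = n − 1 = 4

Summary:
  λ = -3: algebraic multiplicity = 5, geometric multiplicity = 4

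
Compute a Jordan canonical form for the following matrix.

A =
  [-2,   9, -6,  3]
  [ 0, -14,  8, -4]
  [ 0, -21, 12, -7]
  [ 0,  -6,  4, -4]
J_2(-2) ⊕ J_1(-2) ⊕ J_1(-2)

The characteristic polynomial is
  det(x·I − A) = x^4 + 8*x^3 + 24*x^2 + 32*x + 16 = (x + 2)^4

Eigenvalues and multiplicities (the geometric multiplicity of λ is n − rank(A − λI), which equals the number of Jordan blocks for λ):
  λ = -2: algebraic multiplicity = 4, geometric multiplicity = 3

Determining the block sizes for each eigenvalue:
  λ = -2: 3 blocks summing to 4 forces exactly one block of size 2 and the rest size 1 → block sizes [2, 1, 1]

Assembling the blocks gives a Jordan form
J =
  [-2,  1,  0,  0]
  [ 0, -2,  0,  0]
  [ 0,  0, -2,  0]
  [ 0,  0,  0, -2]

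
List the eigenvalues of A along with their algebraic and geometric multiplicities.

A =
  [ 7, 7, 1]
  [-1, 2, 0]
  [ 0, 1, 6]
λ = 5: alg = 3, geom = 1

Step 1 — factor the characteristic polynomial to read off the algebraic multiplicities:
  χ_A(x) = (x - 5)^3

Step 2 — compute geometric multiplicities via the rank-nullity identity g(λ) = n − rank(A − λI):
  rank(A − (5)·I) = 2, so dim ker(A − (5)·I) = n − 2 = 1

Summary:
  λ = 5: algebraic multiplicity = 3, geometric multiplicity = 1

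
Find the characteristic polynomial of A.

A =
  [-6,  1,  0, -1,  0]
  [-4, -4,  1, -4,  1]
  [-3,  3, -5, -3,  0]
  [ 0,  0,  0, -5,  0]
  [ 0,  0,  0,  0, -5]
x^5 + 25*x^4 + 250*x^3 + 1250*x^2 + 3125*x + 3125

Expanding det(x·I − A) (e.g. by cofactor expansion or by noting that A is similar to its Jordan form J, which has the same characteristic polynomial as A) gives
  χ_A(x) = x^5 + 25*x^4 + 250*x^3 + 1250*x^2 + 3125*x + 3125
which factors as (x + 5)^5. The eigenvalues (with algebraic multiplicities) are λ = -5 with multiplicity 5.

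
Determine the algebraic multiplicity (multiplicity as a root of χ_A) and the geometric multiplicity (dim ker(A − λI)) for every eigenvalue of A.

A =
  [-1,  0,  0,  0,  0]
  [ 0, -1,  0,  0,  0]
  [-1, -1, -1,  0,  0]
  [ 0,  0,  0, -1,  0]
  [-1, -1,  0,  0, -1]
λ = -1: alg = 5, geom = 4

Step 1 — factor the characteristic polynomial to read off the algebraic multiplicities:
  χ_A(x) = (x + 1)^5

Step 2 — compute geometric multiplicities via the rank-nullity identity g(λ) = n − rank(A − λI):
  rank(A − (-1)·I) = 1, so dim ker(A − (-1)·I) = n − 1 = 4

Summary:
  λ = -1: algebraic multiplicity = 5, geometric multiplicity = 4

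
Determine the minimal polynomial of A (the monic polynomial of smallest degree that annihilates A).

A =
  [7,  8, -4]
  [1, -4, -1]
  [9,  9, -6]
x^3 + 3*x^2 - 9*x - 27

The characteristic polynomial is χ_A(x) = (x - 3)*(x + 3)^2, so the eigenvalues are known. The minimal polynomial is
  m_A(x) = Π_λ (x − λ)^{k_λ}
where k_λ is the size of the *largest* Jordan block for λ (equivalently, the smallest k with (A − λI)^k v = 0 for every generalised eigenvector v of λ).

  λ = -3: largest Jordan block has size 2, contributing (x + 3)^2
  λ = 3: largest Jordan block has size 1, contributing (x − 3)

So m_A(x) = (x - 3)*(x + 3)^2 = x^3 + 3*x^2 - 9*x - 27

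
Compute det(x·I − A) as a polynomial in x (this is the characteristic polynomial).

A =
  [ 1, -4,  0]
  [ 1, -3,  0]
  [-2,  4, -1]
x^3 + 3*x^2 + 3*x + 1

Expanding det(x·I − A) (e.g. by cofactor expansion or by noting that A is similar to its Jordan form J, which has the same characteristic polynomial as A) gives
  χ_A(x) = x^3 + 3*x^2 + 3*x + 1
which factors as (x + 1)^3. The eigenvalues (with algebraic multiplicities) are λ = -1 with multiplicity 3.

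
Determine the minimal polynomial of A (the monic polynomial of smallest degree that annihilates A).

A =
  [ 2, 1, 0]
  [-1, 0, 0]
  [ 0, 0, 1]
x^2 - 2*x + 1

The characteristic polynomial is χ_A(x) = (x - 1)^3, so the eigenvalues are known. The minimal polynomial is
  m_A(x) = Π_λ (x − λ)^{k_λ}
where k_λ is the size of the *largest* Jordan block for λ (equivalently, the smallest k with (A − λI)^k v = 0 for every generalised eigenvector v of λ).

  λ = 1: largest Jordan block has size 2, contributing (x − 1)^2

So m_A(x) = (x - 1)^2 = x^2 - 2*x + 1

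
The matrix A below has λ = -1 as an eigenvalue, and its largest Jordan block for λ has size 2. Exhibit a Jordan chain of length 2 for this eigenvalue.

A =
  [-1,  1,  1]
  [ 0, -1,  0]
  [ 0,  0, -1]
A Jordan chain for λ = -1 of length 2:
v_1 = (1, 0, 0)ᵀ
v_2 = (0, 1, 0)ᵀ

Let N = A − (-1)·I. We want v_2 with N^2 v_2 = 0 but N^1 v_2 ≠ 0; then v_{j-1} := N · v_j for j = 2, …, 2.

Pick v_2 = (0, 1, 0)ᵀ.
Then v_1 = N · v_2 = (1, 0, 0)ᵀ.

Sanity check: (A − (-1)·I) v_1 = (0, 0, 0)ᵀ = 0. ✓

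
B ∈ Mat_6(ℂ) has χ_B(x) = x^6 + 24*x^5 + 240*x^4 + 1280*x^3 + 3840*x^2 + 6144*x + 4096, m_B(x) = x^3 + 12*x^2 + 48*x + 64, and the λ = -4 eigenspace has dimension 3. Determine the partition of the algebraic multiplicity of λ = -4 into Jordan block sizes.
Block sizes for λ = -4: [3, 2, 1]

Step 1 — from the characteristic polynomial, algebraic multiplicity of λ = -4 is 6. From dim ker(B − (-4)·I) = 3, there are exactly 3 Jordan blocks for λ = -4.
Step 2 — from the minimal polynomial, the factor (x + 4)^3 tells us the largest block for λ = -4 has size 3.
Step 3 — with total size 6, 3 blocks, and largest block 3, the block sizes (in nonincreasing order) are [3, 2, 1].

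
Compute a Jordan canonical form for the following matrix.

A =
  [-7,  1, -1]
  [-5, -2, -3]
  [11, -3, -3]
J_3(-4)

The characteristic polynomial is
  det(x·I − A) = x^3 + 12*x^2 + 48*x + 64 = (x + 4)^3

Eigenvalues and multiplicities (the geometric multiplicity of λ is n − rank(A − λI), which equals the number of Jordan blocks for λ):
  λ = -4: algebraic multiplicity = 3, geometric multiplicity = 1

Determining the block sizes for each eigenvalue:
  λ = -4: one block (gm = 1), so the single block has size am = 3 → block sizes [3]

Assembling the blocks gives a Jordan form
J =
  [-4,  1,  0]
  [ 0, -4,  1]
  [ 0,  0, -4]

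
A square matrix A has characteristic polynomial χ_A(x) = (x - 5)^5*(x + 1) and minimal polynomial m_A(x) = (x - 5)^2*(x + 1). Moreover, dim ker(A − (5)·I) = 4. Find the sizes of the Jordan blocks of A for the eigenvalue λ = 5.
Block sizes for λ = 5: [2, 1, 1, 1]

Step 1 — from the characteristic polynomial, algebraic multiplicity of λ = 5 is 5. From dim ker(A − (5)·I) = 4, there are exactly 4 Jordan blocks for λ = 5.
Step 2 — from the minimal polynomial, the factor (x − 5)^2 tells us the largest block for λ = 5 has size 2.
Step 3 — with total size 5, 4 blocks, and largest block 2, the block sizes (in nonincreasing order) are [2, 1, 1, 1].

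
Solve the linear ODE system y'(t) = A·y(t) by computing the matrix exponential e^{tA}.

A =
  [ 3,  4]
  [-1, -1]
e^{tA} =
  [2*t*exp(t) + exp(t), 4*t*exp(t)]
  [-t*exp(t), -2*t*exp(t) + exp(t)]

Strategy: write A = P · J · P⁻¹ where J is a Jordan canonical form, so e^{tA} = P · e^{tJ} · P⁻¹, and e^{tJ} can be computed block-by-block.

A has Jordan form
J =
  [1, 1]
  [0, 1]
(up to reordering of blocks).

Per-block formulas:
  For a 2×2 Jordan block J_2(1): exp(t · J_2(1)) = e^(1t)·(I + t·N), where N is the 2×2 nilpotent shift.

After assembling e^{tJ} and conjugating by P, we get:

e^{tA} =
  [2*t*exp(t) + exp(t), 4*t*exp(t)]
  [-t*exp(t), -2*t*exp(t) + exp(t)]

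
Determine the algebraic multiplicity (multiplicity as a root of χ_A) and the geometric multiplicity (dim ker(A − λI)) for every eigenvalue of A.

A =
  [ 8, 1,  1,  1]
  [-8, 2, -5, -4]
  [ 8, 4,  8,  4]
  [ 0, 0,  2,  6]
λ = 6: alg = 4, geom = 2

Step 1 — factor the characteristic polynomial to read off the algebraic multiplicities:
  χ_A(x) = (x - 6)^4

Step 2 — compute geometric multiplicities via the rank-nullity identity g(λ) = n − rank(A − λI):
  rank(A − (6)·I) = 2, so dim ker(A − (6)·I) = n − 2 = 2

Summary:
  λ = 6: algebraic multiplicity = 4, geometric multiplicity = 2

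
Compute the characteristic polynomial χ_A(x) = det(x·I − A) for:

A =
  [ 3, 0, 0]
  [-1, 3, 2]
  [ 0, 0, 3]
x^3 - 9*x^2 + 27*x - 27

Expanding det(x·I − A) (e.g. by cofactor expansion or by noting that A is similar to its Jordan form J, which has the same characteristic polynomial as A) gives
  χ_A(x) = x^3 - 9*x^2 + 27*x - 27
which factors as (x - 3)^3. The eigenvalues (with algebraic multiplicities) are λ = 3 with multiplicity 3.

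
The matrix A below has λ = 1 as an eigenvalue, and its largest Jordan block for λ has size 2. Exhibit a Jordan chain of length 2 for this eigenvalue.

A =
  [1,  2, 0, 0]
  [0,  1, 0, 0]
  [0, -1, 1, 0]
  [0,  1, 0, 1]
A Jordan chain for λ = 1 of length 2:
v_1 = (2, 0, -1, 1)ᵀ
v_2 = (0, 1, 0, 0)ᵀ

Let N = A − (1)·I. We want v_2 with N^2 v_2 = 0 but N^1 v_2 ≠ 0; then v_{j-1} := N · v_j for j = 2, …, 2.

Pick v_2 = (0, 1, 0, 0)ᵀ.
Then v_1 = N · v_2 = (2, 0, -1, 1)ᵀ.

Sanity check: (A − (1)·I) v_1 = (0, 0, 0, 0)ᵀ = 0. ✓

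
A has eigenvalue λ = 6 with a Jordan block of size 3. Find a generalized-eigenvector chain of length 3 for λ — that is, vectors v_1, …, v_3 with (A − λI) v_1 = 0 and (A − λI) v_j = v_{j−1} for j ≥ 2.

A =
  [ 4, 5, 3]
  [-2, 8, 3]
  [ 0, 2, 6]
A Jordan chain for λ = 6 of length 3:
v_1 = (-6, 0, -4)ᵀ
v_2 = (-2, -2, 0)ᵀ
v_3 = (1, 0, 0)ᵀ

Let N = A − (6)·I. We want v_3 with N^3 v_3 = 0 but N^2 v_3 ≠ 0; then v_{j-1} := N · v_j for j = 3, …, 2.

Pick v_3 = (1, 0, 0)ᵀ.
Then v_2 = N · v_3 = (-2, -2, 0)ᵀ.
Then v_1 = N · v_2 = (-6, 0, -4)ᵀ.

Sanity check: (A − (6)·I) v_1 = (0, 0, 0)ᵀ = 0. ✓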